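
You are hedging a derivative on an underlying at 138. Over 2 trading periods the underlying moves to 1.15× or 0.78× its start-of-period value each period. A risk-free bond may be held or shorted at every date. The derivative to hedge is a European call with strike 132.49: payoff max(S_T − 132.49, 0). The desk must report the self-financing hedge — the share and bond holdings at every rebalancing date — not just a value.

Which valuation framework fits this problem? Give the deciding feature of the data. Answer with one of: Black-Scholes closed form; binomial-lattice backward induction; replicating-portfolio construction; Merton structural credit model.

framework: replicating-portfolio construction

Key observation: the task asks for the hedge itself — share and bond holdings at every node of the 2-period tree on spot 138 with factors 1.15/0.78 — which is exactly what the replicating-portfolio construction produces.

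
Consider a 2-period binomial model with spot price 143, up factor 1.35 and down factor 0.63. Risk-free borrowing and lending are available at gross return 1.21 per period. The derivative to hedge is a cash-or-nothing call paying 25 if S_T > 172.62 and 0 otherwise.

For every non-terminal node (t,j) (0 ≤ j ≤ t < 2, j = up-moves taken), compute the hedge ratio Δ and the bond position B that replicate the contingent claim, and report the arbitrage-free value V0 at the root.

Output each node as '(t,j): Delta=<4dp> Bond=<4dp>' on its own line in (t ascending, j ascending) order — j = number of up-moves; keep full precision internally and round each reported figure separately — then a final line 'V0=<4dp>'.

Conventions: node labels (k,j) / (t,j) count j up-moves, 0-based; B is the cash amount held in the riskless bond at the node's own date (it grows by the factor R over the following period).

(0,0): Delta=0.1617 Bond=-12.0357
(1,0): Delta=0.0000 Bond=0.0000
(1,1): Delta=0.1799 Bond=-18.0785
V0=11.0805

Under the risk-neutral measure, an up-move has probability p* = (R−d)/(u−d) = 0.8056 and values discount at R = 1.21.
Expiry values: V(2,0)=0.0000, V(2,1)=0.0000, V(2,2)=25.0000
(1,0): S=90.0900. Δ = (V_up−V_dn)/(S_up−S_dn) = (0.0000−0.0000)/(121.6215−56.7567) = 0.0000. V = [p*·0.0000 + (1−p*)·0.0000]/1.21 = 0.0000. B = V − Δ·S = 0.0000.
(1,1): S=193.0500. Δ = (V_up−V_dn)/(S_up−S_dn) = (25.0000−0.0000)/(260.6175−121.6215) = 0.1799. V = [p*·25.0000 + (1−p*)·0.0000]/1.21 = 16.6437. B = V − Δ·S = -18.0785.
(0,0): S=143.0000. Δ = (V_up−V_dn)/(S_up−S_dn) = (16.6437−0.0000)/(193.0500−90.0900) = 0.1617. V = [p*·16.6437 + (1−p*)·0.0000]/1.21 = 11.0805. B = V − Δ·S = -12.0357.
As a check, the time-0 holding Δ(0,0)·S0 + B(0,0) comes to 11.0805 — exactly V0.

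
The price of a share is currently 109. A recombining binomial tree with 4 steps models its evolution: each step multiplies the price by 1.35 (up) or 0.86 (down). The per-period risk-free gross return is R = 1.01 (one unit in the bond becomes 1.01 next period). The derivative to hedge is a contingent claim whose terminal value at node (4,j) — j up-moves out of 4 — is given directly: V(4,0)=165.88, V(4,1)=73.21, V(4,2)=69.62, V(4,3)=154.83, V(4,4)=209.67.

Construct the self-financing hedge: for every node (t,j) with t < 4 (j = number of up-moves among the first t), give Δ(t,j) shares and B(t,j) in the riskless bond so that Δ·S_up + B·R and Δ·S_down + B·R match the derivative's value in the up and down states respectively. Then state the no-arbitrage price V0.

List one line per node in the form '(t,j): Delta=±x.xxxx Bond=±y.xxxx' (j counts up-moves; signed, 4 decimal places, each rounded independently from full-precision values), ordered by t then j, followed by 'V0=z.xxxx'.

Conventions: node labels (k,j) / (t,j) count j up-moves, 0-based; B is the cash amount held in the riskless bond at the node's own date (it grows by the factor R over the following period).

(0,0): Delta=-0.2608 Bond=125.8864
(1,0): Delta=-0.8144 Bond=179.0363
(1,1): Delta=0.5385 Bond=9.5257
(2,0): Delta=-1.6392 Bond=247.3251
(2,1): Delta=0.3767 Bond=30.0968
(2,2): Delta=0.7722 Bond=-36.7910
(3,0): Delta=-2.7279 Bond=325.2726
(3,1): Delta=-0.0673 Bond=78.7236
(3,2): Delta=1.0179 Bond=-79.1408
(3,3): Delta=0.4173 Bond=58.0002
V0=97.4597

The replicating-portfolio and risk-neutral prices coincide; use p* = (1.01−0.86)/(1.35−0.86) = 0.3061 for the latter.
Terminal payoffs: V(4,0)=165.8800, V(4,1)=73.2100, V(4,2)=69.6200, V(4,3)=154.8300, V(4,4)=209.6700
Node (3,0) S=69.3301: V=(p*·73.2100+(1−p*)·165.8800)/1.01=136.1501; Δ=(73.2100−165.8800)/(93.5956−59.6239)=-2.7279; B=V−Δ·S=325.2726
Node (3,1) S=108.8321: V=(p*·69.6200+(1−p*)·73.2100)/1.01=71.3970; Δ=(69.6200−73.2100)/(146.9234−93.5956)=-0.0673; B=V−Δ·S=78.7236
Node (3,2) S=170.8412: V=(p*·154.8300+(1−p*)·69.6200)/1.01=94.7571; Δ=(154.8300−69.6200)/(230.6356−146.9234)=1.0179; B=V−Δ·S=-79.1408
Node (3,3) S=268.1809: V=(p*·209.6700+(1−p*)·154.8300)/1.01=169.9186; Δ=(209.6700−154.8300)/(362.0442−230.6356)=0.4173; B=V−Δ·S=58.0002
Node (2,0) S=80.6164: V=(p*·71.3970+(1−p*)·136.1501)/1.01=115.1760; Δ=(71.3970−136.1501)/(108.8321−69.3301)=-1.6392; B=V−Δ·S=247.3251
Node (2,1) S=126.5490: V=(p*·94.7571+(1−p*)·71.3970)/1.01=77.7704; Δ=(94.7571−71.3970)/(170.8412−108.8321)=0.3767; B=V−Δ·S=30.0968
Node (2,2) S=198.6525: V=(p*·169.9186+(1−p*)·94.7571)/1.01=116.5997; Δ=(169.9186−94.7571)/(268.1809−170.8412)=0.7722; B=V−Δ·S=-36.7910
Node (1,0) S=93.7400: V=(p*·77.7704+(1−p*)·115.1760)/1.01=102.6983; Δ=(77.7704−115.1760)/(126.5490−80.6164)=-0.8144; B=V−Δ·S=179.0363
Node (1,1) S=147.1500: V=(p*·116.5997+(1−p*)·77.7704)/1.01=88.7692; Δ=(116.5997−77.7704)/(198.6525−126.5490)=0.5385; B=V−Δ·S=9.5257
Node (0,0) S=109.0000: V=(p*·88.7692+(1−p*)·102.6983)/1.01=97.4597; Δ=(88.7692−102.6983)/(147.1500−93.7400)=-0.2608; B=V−Δ·S=125.8864
Sanity check at the root: Δ(0,0)·S0 + B(0,0) reproduces V0 = 97.4597.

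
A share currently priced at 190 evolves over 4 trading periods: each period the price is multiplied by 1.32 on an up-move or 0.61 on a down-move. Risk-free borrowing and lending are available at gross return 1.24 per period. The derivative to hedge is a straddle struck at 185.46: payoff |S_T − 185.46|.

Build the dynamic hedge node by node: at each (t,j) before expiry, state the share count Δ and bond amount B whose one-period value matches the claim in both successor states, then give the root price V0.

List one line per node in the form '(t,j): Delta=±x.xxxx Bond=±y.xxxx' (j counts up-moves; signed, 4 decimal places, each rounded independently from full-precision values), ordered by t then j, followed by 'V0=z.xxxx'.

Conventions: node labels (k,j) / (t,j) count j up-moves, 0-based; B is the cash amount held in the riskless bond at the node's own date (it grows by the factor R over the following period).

Under the risk-neutral measure, an up-move has probability p* = (R−d)/(u−d) = 0.8873 and values discount at R = 1.24.
Expiry values: V(4,0)=159.1529, V(4,1)=128.5332, V(4,2)=62.2741, V(4,3)=81.1063, V(4,4)=391.3720
Node (3,0) S=43.1264: V=(p*·128.5332+(1−p*)·159.1529)/1.24=106.4381; Δ=(128.5332−159.1529)/(56.9268−26.3071)=-1.0000; B=V−Δ·S=149.5645
Node (3,1) S=93.3227: V=(p*·62.2741+(1−p*)·128.5332)/1.24=56.2418; Δ=(62.2741−128.5332)/(123.1859−56.9268)=-1.0000; B=V−Δ·S=149.5645
Node (3,2) S=201.9442: V=(p*·81.1063+(1−p*)·62.2741)/1.24=63.6971; Δ=(81.1063−62.2741)/(266.5663−123.1859)=0.1313; B=V−Δ·S=37.1728
Node (3,3) S=436.9939: V=(p*·391.3720+(1−p*)·81.1063)/1.24=287.4294; Δ=(391.3720−81.1063)/(576.8320−266.5663)=1.0000; B=V−Δ·S=-149.5645
Node (2,0) S=70.6990: V=(p*·56.2418+(1−p*)·106.4381)/1.24=49.9175; Δ=(56.2418−106.4381)/(93.3227−43.1264)=-1.0000; B=V−Δ·S=120.6165
Node (2,1) S=152.9880: V=(p*·63.6971+(1−p*)·56.2418)/1.24=50.6912; Δ=(63.6971−56.2418)/(201.9442−93.3227)=0.0686; B=V−Δ·S=40.1908
Node (2,2) S=331.0560: V=(p*·287.4294+(1−p*)·63.6971)/1.24=211.4678; Δ=(287.4294−63.6971)/(436.9939−201.9442)=0.9519; B=V−Δ·S=-103.6481
Node (1,0) S=115.9000: V=(p*·50.6912+(1−p*)·49.9175)/1.24=40.8097; Δ=(50.6912−49.9175)/(152.9880−70.6990)=0.0094; B=V−Δ·S=39.7201
Node (1,1) S=250.8000: V=(p*·211.4678+(1−p*)·50.6912)/1.24=155.9292; Δ=(211.4678−50.6912)/(331.0560−152.9880)=0.9029; B=V−Δ·S=-70.5169
Node (0,0) S=190.0000: V=(p*·155.9292+(1−p*)·40.8097)/1.24=115.2887; Δ=(155.9292−40.8097)/(250.8000−115.9000)=0.8534; B=V−Δ·S=-46.8515
Verification: the root portfolio costs Δ(0,0)·S0 + B(0,0) = 115.2887, matching V0.

(0,0): Delta=0.8534 Bond=-46.8515
(1,0): Delta=0.0094 Bond=39.7201
(1,1): Delta=0.9029 Bond=-70.5169
(2,0): Delta=-1.0000 Bond=120.6165
(2,1): Delta=0.0686 Bond=40.1908
(2,2): Delta=0.9519 Bond=-103.6481
(3,0): Delta=-1.0000 Bond=149.5645
(3,1): Delta=-1.0000 Bond=149.5645
(3,2): Delta=0.1313 Bond=37.1728
(3,3): Delta=1.0000 Bond=-149.5645
V0=115.2887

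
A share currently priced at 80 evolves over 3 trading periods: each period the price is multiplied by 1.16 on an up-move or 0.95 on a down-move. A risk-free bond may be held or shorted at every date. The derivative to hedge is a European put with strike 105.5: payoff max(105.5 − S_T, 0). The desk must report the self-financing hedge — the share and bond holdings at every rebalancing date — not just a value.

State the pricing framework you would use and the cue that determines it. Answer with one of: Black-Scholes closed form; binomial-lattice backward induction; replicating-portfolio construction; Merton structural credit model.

framework: replicating-portfolio construction

Key observation: a price alone would not answer the question — the per-node share/bond construction on the spot-80, 1.16/0.95 tree is required, and only the replicating-portfolio method yields it.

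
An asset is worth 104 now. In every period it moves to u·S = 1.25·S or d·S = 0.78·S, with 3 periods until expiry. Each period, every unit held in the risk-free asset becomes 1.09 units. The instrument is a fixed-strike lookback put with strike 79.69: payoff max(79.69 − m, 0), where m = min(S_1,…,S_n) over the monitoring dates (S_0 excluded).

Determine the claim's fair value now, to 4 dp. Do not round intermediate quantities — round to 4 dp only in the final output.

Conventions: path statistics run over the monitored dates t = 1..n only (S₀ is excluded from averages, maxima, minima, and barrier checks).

price = 1.9637

With p* = (R−d)/(u−d) = 0.6596, sum probability × payoff across the paths and divide by R^3.
Enumerate all 2^3 = 8 price paths (U = up ×1.25, D = down ×0.78); each path with k up-moves has probability p*^k·(1−p*)^(3−k).
DDD: m=49.3534, payoff=30.3366, prob=0.039452
UDD: m=79.0920, payoff=0.5980, prob=0.076438
DUD: m=79.0920, payoff=0.5980, prob=0.076438
UUD: m=126.7500, payoff=0.0000, prob=0.148098
DDU: m=63.2736, payoff=16.4164, prob=0.076438
UDU: m=101.4000, payoff=0.0000, prob=0.148098
DUU: m=81.1200, payoff=0.0000, prob=0.148098
UUU: m=130.0000, payoff=0.0000, prob=0.286940
Price = Σ prob·payoff / R^3 = 2.543085 / 1.295029 = 1.9637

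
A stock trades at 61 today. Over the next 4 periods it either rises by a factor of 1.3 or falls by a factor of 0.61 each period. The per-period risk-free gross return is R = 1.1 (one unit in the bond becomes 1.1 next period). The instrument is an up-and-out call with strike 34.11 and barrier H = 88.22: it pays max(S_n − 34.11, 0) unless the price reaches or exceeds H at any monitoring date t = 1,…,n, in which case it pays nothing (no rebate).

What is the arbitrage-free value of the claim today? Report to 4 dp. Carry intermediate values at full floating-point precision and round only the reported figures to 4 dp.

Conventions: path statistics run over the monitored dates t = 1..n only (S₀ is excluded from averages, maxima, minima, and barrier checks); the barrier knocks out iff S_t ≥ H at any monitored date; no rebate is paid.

price = 7.3704

Under the martingale measure an up-move has probability p* = 0.7101; value the claim as the probability-weighted average of per-path payoffs, discounted 4 periods at R = 1.1.
Enumerate all 2^4 = 16 price paths (U = up ×1.3, D = down ×0.61); each path with k up-moves has probability p*^k·(1−p*)^(4−k).
DDDD: M=37.2100, payoff=0.0000, prob=0.007059
UDDD: M=79.3000, payoff=0.0000, prob=0.017294
DUDD: M=48.3730, payoff=0.0000, prob=0.017294
UUDD: M=103.0900, payoff=0.0000, prob=0.042370
DDUD: M=37.2100, payoff=0.0000, prob=0.017294
UDUD: M=79.3000, payoff=4.2498, prob=0.042370
DUUD: M=62.8849, payoff=4.2498, prob=0.042370
UUUD: M=134.0170, payoff=0.0000, prob=0.103806
DDDU: M=37.2100, payoff=0.0000, prob=0.017294
UDDU: M=79.3000, payoff=4.2498, prob=0.042370
DUDU: M=48.3730, payoff=4.2498, prob=0.042370
UUDU: M=103.0900, payoff=0.0000, prob=0.103806
DDUU: M=38.3598, payoff=4.2498, prob=0.042370
UDUU: M=81.7504, payoff=47.6404, prob=0.103806
DUUU: M=81.7504, payoff=47.6404, prob=0.103806
UUUU: M=174.2221, payoff=0.0000, prob=0.254324
Price = Σ prob·payoff / R^4 = 10.791011 / 1.464100 = 7.3704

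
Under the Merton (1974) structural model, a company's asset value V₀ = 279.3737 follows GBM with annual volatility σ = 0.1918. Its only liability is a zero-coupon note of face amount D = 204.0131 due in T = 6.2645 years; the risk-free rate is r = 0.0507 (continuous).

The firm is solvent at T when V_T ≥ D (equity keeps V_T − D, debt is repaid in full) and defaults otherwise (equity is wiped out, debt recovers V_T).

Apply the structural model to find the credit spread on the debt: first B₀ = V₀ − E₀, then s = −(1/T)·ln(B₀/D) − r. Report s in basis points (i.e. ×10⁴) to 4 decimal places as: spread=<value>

spread=45.9438

Equity is a call on the firm's assets struck at D = 204.0131:
d₁ = [ln(V₀/D) + (r + σ²/2)T] / (σ√T)
   = [ln(279.3737/204.0131) + (0.0507 + 0.5·0.1918²)·6.2645] / (0.1918·√6.2645)
   = [0.314366 + 0.432837] / 0.480056 = 1.556492
d₂ = d₁ − σ√T = 1.556492 − 0.480056 = 1.076436
N(d₁) = 0.940204,  N(d₂) = 0.859134,  e^(−rT) = 0.727886
E₀ = V₀·N(d₁) − D·e^(−rT)·N(d₂)
   = 279.3737·0.940204 − 204.0131·0.727886·0.859134 = 135.088401
B₀ = V₀ − E₀ = 279.3737 − 135.088401 = 144.285299
spread = −(1/T)·ln(B₀/D) − r = −(1/6.2645)·ln(144.285299/204.0131) − 0.0507 = 0.00459438
in basis points: 0.00459438 × 10⁴ = 45.9438 bp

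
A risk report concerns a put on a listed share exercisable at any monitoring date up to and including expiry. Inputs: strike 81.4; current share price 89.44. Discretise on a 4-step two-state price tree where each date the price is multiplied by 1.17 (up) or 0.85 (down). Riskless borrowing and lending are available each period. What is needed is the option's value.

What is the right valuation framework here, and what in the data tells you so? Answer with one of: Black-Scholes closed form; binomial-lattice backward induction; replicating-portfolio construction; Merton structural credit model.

framework: binomial-lattice backward induction

Key observation: the exercise right at every one of the 4 steps is what matters: each node needs max(81.4 − S, continuation), which only the stepwise tree valuation starting from spot 89.44 delivers.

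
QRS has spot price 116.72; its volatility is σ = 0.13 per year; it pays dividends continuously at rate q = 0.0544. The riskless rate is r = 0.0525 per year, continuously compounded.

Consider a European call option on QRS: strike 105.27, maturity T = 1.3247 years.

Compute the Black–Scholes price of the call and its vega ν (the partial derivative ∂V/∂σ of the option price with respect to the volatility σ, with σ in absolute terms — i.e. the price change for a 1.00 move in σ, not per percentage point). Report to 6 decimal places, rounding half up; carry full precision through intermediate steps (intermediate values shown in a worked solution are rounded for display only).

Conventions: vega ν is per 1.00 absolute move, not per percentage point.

price = 12.712984
ν = 37.697000

σ√T = 0.13·√1.3247 = 0.149624
d₁ = (ln(S/K) + (r−q+σ²/2)T) / (σ√T) = (ln(116.72/105.27) + (0.0525−0.0544+0.13²/2)·1.3247) / 0.149624 = (0.103249 + 0.008677) / 0.149624 = 0.748048
d₂ = d₁ − σ√T = 0.748048 − 0.149624 = 0.598424
e^{−rT} = 0.932817
e^{−qT} = 0.930472
N(d₁) = 0.772785,  N(d₂) = 0.725221
Call price V = S·e^{−qT}·N(d₁) − K·e^{−rT}·N(d₂) = 83.927991 − 71.215007 = 12.712984
φ(d₁) = (1/√(2π))·e^{−d₁²/2} = 0.301578
ν = S·e^{−qT}·φ(d₁)·√T = 37.697000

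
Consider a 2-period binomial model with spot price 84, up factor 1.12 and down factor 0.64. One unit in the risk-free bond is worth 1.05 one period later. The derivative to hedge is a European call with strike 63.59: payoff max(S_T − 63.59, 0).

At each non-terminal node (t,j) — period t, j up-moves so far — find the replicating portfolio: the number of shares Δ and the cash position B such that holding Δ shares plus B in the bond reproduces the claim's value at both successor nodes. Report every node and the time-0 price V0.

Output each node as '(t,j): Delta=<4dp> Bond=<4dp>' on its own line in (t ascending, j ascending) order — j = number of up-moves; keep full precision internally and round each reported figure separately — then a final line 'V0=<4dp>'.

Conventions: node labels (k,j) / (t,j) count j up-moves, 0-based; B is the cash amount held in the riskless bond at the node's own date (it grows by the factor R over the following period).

The replicating-portfolio and risk-neutral prices coincide; use p* = (1.05−0.64)/(1.12−0.64) = 0.8542 for the latter.
Payoffs at expiry: V(2,0)=0.0000, V(2,1)=0.0000, V(2,2)=41.7796
  t=1,j=0: stock 53.7600 → up 60.2112 (V=0.0000), down 34.4064 (V=0.0000). Price 0.0000; hedge Δ=0.0000, bond B=0.0000.
  t=1,j=1: stock 94.0800 → up 105.3696 (V=41.7796), down 60.2112 (V=0.0000). Price 33.9874; hedge Δ=0.9252, bond B=-53.0535.
  t=0,j=0: stock 84.0000 → up 94.0800 (V=33.9874), down 53.7600 (V=0.0000). Price 27.6485; hedge Δ=0.8429, bond B=-43.1586.
As a check, the time-0 holding Δ(0,0)·S0 + B(0,0) comes to 27.6485 — exactly V0.

(0,0): Delta=0.8429 Bond=-43.1586
(1,0): Delta=0.0000 Bond=0.0000
(1,1): Delta=0.9252 Bond=-53.0535
V0=27.6485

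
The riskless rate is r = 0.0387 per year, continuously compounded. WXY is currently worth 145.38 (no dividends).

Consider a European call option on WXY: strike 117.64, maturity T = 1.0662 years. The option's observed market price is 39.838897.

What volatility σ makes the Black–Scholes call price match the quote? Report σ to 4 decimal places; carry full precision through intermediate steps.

sigma = 0.3692

At σ = 0.3692 the Black–Scholes value reproduces the quote:
σ√T = 0.3692·√1.0662 = 0.381225
d₁ = (ln(S/K) + (r+σ²/2)T) / (σ√T) = (ln(145.38/117.64) + (0.0387+0.3692²/2)·1.0662) / 0.381225 = (0.211722 + 0.113928) / 0.381225 = 0.854221
d₂ = d₁ − σ√T = 0.854221 − 0.381225 = 0.472996
e^{−rT} = 0.959578
N(d₁) = 0.803509,  N(d₂) = 0.681892
V = S·N(d₁) − K·e^{−rT}·N(d₂) = 116.814080 − 76.975183 = 39.838897 (matching the quote); vega is positive throughout, so no other σ reproduces this price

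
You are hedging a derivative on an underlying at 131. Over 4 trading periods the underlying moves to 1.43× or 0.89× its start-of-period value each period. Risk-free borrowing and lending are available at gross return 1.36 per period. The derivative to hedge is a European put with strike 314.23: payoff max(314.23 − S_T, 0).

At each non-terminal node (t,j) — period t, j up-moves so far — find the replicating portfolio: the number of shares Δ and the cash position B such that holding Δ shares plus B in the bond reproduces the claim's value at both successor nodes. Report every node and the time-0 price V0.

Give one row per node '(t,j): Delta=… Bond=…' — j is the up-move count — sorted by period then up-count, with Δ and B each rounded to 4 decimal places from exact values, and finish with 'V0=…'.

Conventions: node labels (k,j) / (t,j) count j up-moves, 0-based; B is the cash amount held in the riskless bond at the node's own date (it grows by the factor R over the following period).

The replicating-portfolio and risk-neutral prices coincide; use p* = (1.36−0.89)/(1.43−0.89) = 0.8704 for the latter.
Payoffs at expiry: V(4,0)=232.0377, V(4,1)=182.1682, V(4,2)=102.0407, V(4,3)=0.0000, V(4,4)=0.0000
  t=3,j=0: stock 92.3509 → up 132.0618 (V=182.1682), down 82.1923 (V=232.0377). Price 138.7005; hedge Δ=-1.0000, bond B=231.0515.
  t=3,j=1: stock 148.3841 → up 212.1893 (V=102.0407), down 132.0618 (V=182.1682). Price 82.6674; hedge Δ=-1.0000, bond B=231.0515.
  t=3,j=2: stock 238.4149 → up 340.9333 (V=0.0000), down 212.1893 (V=102.0407). Price 9.7261; hedge Δ=-0.7926, bond B=198.6905.
  t=3,j=3: stock 383.0711 → up 547.7917 (V=0.0000), down 340.9333 (V=0.0000). Price 0.0000; hedge Δ=0.0000, bond B=0.0000.
  t=2,j=0: stock 103.7651 → up 148.3841 (V=82.6674), down 92.3509 (V=138.7005). Price 66.1257; hedge Δ=-1.0000, bond B=169.8908.
  t=2,j=1: stock 166.7237 → up 238.4149 (V=9.7261), down 148.3841 (V=82.6674). Price 14.1040; hedge Δ=-0.8102, bond B=149.1804.
  t=2,j=2: stock 267.8819 → up 383.0711 (V=0.0000), down 238.4149 (V=9.7261). Price 0.9271; hedge Δ=-0.0672, bond B=18.9384.
  t=1,j=0: stock 116.5900 → up 166.7237 (V=14.1040), down 103.7651 (V=66.1257). Price 15.3291; hedge Δ=-0.8263, bond B=111.6655.
  t=1,j=1: stock 187.3300 → up 267.8819 (V=0.9271), down 166.7237 (V=14.1040). Price 1.9376; hedge Δ=-0.1303, bond B=26.3394.
  t=0,j=0: stock 131.0000 → up 187.3300 (V=1.9376), down 116.5900 (V=15.3291). Price 2.7011; hedge Δ=-0.1893, bond B=27.5001.
As a check, the time-0 holding Δ(0,0)·S0 + B(0,0) comes to 2.7011 — exactly V0.

(0,0): Delta=-0.1893 Bond=27.5001
(1,0): Delta=-0.8263 Bond=111.6655
(1,1): Delta=-0.1303 Bond=26.3394
(2,0): Delta=-1.0000 Bond=169.8908
(2,1): Delta=-0.8102 Bond=149.1804
(2,2): Delta=-0.0672 Bond=18.9384
(3,0): Delta=-1.0000 Bond=231.0515
(3,1): Delta=-1.0000 Bond=231.0515
(3,2): Delta=-0.7926 Bond=198.6905
(3,3): Delta=0.0000 Bond=0.0000
V0=2.7011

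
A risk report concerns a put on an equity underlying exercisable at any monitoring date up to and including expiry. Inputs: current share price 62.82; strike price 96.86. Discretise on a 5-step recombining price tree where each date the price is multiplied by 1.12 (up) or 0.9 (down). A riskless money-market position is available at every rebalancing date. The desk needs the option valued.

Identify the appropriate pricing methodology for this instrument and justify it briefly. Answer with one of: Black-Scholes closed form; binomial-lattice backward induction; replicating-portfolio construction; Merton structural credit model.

Key observation: the defining feature is the embedded early-exercise option across 5 discrete dates on the spot-62.82 tree; pricing the strike-96.86 put means working backward with an exercise test at every node.

framework: binomial-lattice backward induction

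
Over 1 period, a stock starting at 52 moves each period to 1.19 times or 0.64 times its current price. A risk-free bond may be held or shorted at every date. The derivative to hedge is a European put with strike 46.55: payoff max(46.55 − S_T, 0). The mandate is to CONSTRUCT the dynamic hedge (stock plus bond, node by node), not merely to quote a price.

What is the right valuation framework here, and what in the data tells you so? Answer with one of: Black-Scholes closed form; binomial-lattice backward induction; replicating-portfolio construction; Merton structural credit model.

framework: replicating-portfolio construction

Key observation: the task asks for the hedge itself — share and bond holdings at every node of the 1-period tree on spot 52 with factors 1.19/0.64 — which is exactly what the replicating-portfolio construction produces.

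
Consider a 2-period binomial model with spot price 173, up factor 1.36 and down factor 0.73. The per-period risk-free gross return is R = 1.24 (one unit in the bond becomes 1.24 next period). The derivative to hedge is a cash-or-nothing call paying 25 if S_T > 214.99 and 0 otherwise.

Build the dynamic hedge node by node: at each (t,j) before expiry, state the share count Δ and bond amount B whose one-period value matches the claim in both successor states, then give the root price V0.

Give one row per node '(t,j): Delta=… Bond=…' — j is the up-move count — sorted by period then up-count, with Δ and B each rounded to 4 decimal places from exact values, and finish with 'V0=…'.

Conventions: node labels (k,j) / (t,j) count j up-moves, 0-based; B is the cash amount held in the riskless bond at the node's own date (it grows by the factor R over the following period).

Since d<R<u, set p* = (R−d)/(u−d) = 0.8095; price each node as the discounted p*-expectation of its children.
At maturity the claim pays: V(2,0)=0.0000, V(2,1)=0.0000, V(2,2)=25.0000
Node (1,0) S=126.2900: V=(p*·0.0000+(1−p*)·0.0000)/1.24=0.0000; Δ=(0.0000−0.0000)/(171.7544−92.1917)=0.0000; B=V−Δ·S=0.0000
Node (1,1) S=235.2800: V=(p*·25.0000+(1−p*)·0.0000)/1.24=16.3210; Δ=(25.0000−0.0000)/(319.9808−171.7544)=0.1687; B=V−Δ·S=-23.3615
Node (0,0) S=173.0000: V=(p*·16.3210+(1−p*)·0.0000)/1.24=10.6551; Δ=(16.3210−0.0000)/(235.2800−126.2900)=0.1497; B=V−Δ·S=-15.2514
Check: Δ(0,0)·S0 + B(0,0) = 10.6551 = V0.

(0,0): Delta=0.1497 Bond=-15.2514
(1,0): Delta=0.0000 Bond=0.0000
(1,1): Delta=0.1687 Bond=-23.3615
V0=10.6551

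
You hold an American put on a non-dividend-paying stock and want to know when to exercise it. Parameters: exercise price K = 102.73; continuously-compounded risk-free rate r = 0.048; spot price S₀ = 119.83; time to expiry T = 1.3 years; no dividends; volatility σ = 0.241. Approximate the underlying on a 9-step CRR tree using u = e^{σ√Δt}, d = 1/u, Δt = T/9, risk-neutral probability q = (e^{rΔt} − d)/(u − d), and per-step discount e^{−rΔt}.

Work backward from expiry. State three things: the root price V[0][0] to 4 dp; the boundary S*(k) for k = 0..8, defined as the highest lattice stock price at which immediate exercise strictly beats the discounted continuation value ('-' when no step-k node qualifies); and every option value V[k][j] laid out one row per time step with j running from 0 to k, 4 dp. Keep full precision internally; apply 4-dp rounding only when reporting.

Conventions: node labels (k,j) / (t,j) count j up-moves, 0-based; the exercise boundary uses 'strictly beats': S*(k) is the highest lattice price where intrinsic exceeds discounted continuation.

Δt=0.14444, u=1.09592, d=0.91248, q=0.51504, disc=e^(-rΔt)=0.99309
k=9 terminal: V=max(K-S,0) → 50.1820 39.6177 26.9296 11.6907 0.0000 0.0000 0.0000 0.0000 0.0000 0.0000
k=8: j=0 S=57.5884 intr=45.1416 cont=44.4318 V=45.1416[EX]; j=1 S=69.1660 intr=33.5640 cont=32.8542 V=33.5640[EX]; j=2 S=83.0712 intr=19.6588 cont=18.9490 V=19.6588[EX]; j=3 S=99.7718 intr=2.9582 cont=5.6303 V=5.6303[hold]; j=4 S=119.8300 intr=0.0000 cont=0.0000 V=0.0000[hold]; j=5 S=143.9207 intr=0.0000 cont=0.0000 V=0.0000[hold]; j=6 S=172.8545 intr=0.0000 cont=0.0000 V=0.0000[hold]; j=7 S=207.6053 intr=0.0000 cont=0.0000 V=0.0000[hold]; j=8 S=249.3423 intr=0.0000 cont=0.0000 V=0.0000[hold]  S*(8)=83.0712
k=7: j=0 S=63.1123 intr=39.6177 cont=38.9079 V=39.6177[EX]; j=1 S=75.8004 intr=26.9296 cont=26.2198 V=26.9296[EX]; j=2 S=91.0393 intr=11.6907 cont=12.3476 V=12.3476[hold]; j=3 S=109.3419 intr=0.0000 cont=2.7116 V=2.7116[hold]; j=4 S=131.3241 intr=0.0000 cont=0.0000 V=0.0000[hold]; j=5 S=157.7255 intr=0.0000 cont=0.0000 V=0.0000[hold]; j=6 S=189.4347 intr=0.0000 cont=0.0000 V=0.0000[hold]; j=7 S=227.5188 intr=0.0000 cont=0.0000 V=0.0000[hold]  S*(7)=75.8004
k=6: j=0 S=69.1660 intr=33.5640 cont=32.8542 V=33.5640[EX]; j=1 S=83.0712 intr=19.6588 cont=19.2851 V=19.6588[EX]; j=2 S=99.7718 intr=2.9582 cont=7.3336 V=7.3336[hold]; j=3 S=119.8300 intr=0.0000 cont=1.3059 V=1.3059[hold]; j=4 S=143.9207 intr=0.0000 cont=0.0000 V=0.0000[hold]; j=5 S=172.8545 intr=0.0000 cont=0.0000 V=0.0000[hold]; j=6 S=207.6053 intr=0.0000 cont=0.0000 V=0.0000[hold]  S*(6)=83.0712
k=5: j=0 S=75.8004 intr=26.9296 cont=26.2198 V=26.9296[EX]; j=1 S=91.0393 intr=11.6907 cont=13.2188 V=13.2188[hold]; j=2 S=109.3419 intr=0.0000 cont=4.1999 V=4.1999[hold]; j=3 S=131.3241 intr=0.0000 cont=0.6289 V=0.6289[hold]; j=4 S=157.7255 intr=0.0000 cont=0.0000 V=0.0000[hold]; j=5 S=189.4347 intr=0.0000 cont=0.0000 V=0.0000[hold]  S*(5)=75.8004
k=4: j=0 S=83.0712 intr=19.6588 cont=19.7307 V=19.7307[hold]; j=1 S=99.7718 intr=2.9582 cont=8.5144 V=8.5144[hold]; j=2 S=119.8300 intr=0.0000 cont=2.3444 V=2.3444[hold]; j=3 S=143.9207 intr=0.0000 cont=0.3029 V=0.3029[hold]; j=4 S=172.8545 intr=0.0000 cont=0.0000 V=0.0000[hold]  S*(4)=-
k=3: j=0 S=91.0393 intr=11.6907 cont=13.8574 V=13.8574[hold]; j=1 S=109.3419 intr=0.0000 cont=5.2997 V=5.2997[hold]; j=2 S=131.3241 intr=0.0000 cont=1.2840 V=1.2840[hold]; j=3 S=157.7255 intr=0.0000 cont=0.1459 V=0.1459[hold]  S*(3)=-
k=2: j=0 S=99.7718 intr=2.9582 cont=9.3845 V=9.3845[hold]; j=1 S=119.8300 intr=0.0000 cont=3.2091 V=3.2091[hold]; j=2 S=143.9207 intr=0.0000 cont=0.6930 V=0.6930[hold]  S*(2)=-
k=1: j=0 S=109.3419 intr=0.0000 cont=6.1610 V=6.1610[hold]; j=1 S=131.3241 intr=0.0000 cont=1.9000 V=1.9000[hold]  S*(1)=-
k=0: j=0 S=119.8300 intr=0.0000 cont=3.9390 V=3.9390[hold]  S*(0)=-

price = 3.9390
boundary = - - - - - 75.8004 83.0712 75.8004 83.0712
tree:
3.9390
6.1610 1.9000
9.3845 3.2091 0.6930
13.8574 5.2997 1.2840 0.1459
19.7307 8.5144 2.3444 0.3029 0.0000
26.9296 13.2188 4.1999 0.6289 0.0000 0.0000
33.5640 19.6588 7.3336 1.3059 0.0000 0.0000 0.0000
39.6177 26.9296 12.3476 2.7116 0.0000 0.0000 0.0000 0.0000
45.1416 33.5640 19.6588 5.6303 0.0000 0.0000 0.0000 0.0000 0.0000
50.1820 39.6177 26.9296 11.6907 0.0000 0.0000 0.0000 0.0000 0.0000 0.0000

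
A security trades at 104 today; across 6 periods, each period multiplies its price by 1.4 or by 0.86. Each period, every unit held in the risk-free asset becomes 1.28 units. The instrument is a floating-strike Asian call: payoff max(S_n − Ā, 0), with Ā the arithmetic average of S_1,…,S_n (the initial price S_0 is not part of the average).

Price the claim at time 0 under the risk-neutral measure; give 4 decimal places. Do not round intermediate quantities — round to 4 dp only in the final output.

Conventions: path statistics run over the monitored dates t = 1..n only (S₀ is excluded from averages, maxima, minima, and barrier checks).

price = 42.8786

Set p* = 0.7778 (from d < R < u); the path-dependent value is the discounted p*-expectation over all price paths.
Enumerate all 2^6 = 64 price paths (U = up ×1.4, D = down ×0.86); each path with k up-moves has probability p*^k·(1−p*)^(6−k).
DDDDDD: Ā=63.3994, payoff=0.0000, prob=0.000120
UDDDDD: Ā=103.2083, payoff=0.0000, prob=0.000421
DUDDDD: Ā=93.8483, payoff=0.0000, prob=0.000421
UUDDDD: Ā=152.7764, payoff=0.0000, prob=0.001475
DDUDDD: Ā=85.7987, payoff=0.0000, prob=0.000421
UDUDDD: Ā=139.6724, payoff=0.0000, prob=0.001475
DUUDDD: Ā=130.3124, payoff=0.0000, prob=0.001475
UUUDDD: Ā=212.1364, payoff=0.0000, prob=0.005163
DDDUDD: Ā=78.8761, payoff=0.0000, prob=0.000421
UDDUDD: Ā=128.4029, payoff=0.0000, prob=0.001475
DUDUDD: Ā=119.0429, payoff=0.0000, prob=0.001475
UUDUDD: Ā=193.7908, payoff=0.0000, prob=0.005163
DDUUDD: Ā=110.9933, payoff=0.5088, prob=0.001475
UDUUDD: Ā=180.6868, payoff=0.8283, prob=0.005163
DUUUDD: Ā=171.3268, payoff=10.1883, prob=0.005163
UUUUDD: Ā=278.9041, payoff=16.5856, prob=0.018072
DDDDUD: Ā=72.9226, payoff=0.0000, prob=0.000421
UDDDUD: Ā=118.7112, payoff=0.0000, prob=0.001475
DUDDUD: Ā=109.3512, payoff=2.1509, prob=0.001475
UUDDUD: Ā=178.0136, payoff=3.5015, prob=0.005163
DDUDUD: Ā=101.3016, payoff=10.2005, prob=0.001475
UDUDUD: Ā=164.9096, payoff=16.6055, prob=0.005163
DUUDUD: Ā=155.5496, payoff=25.9655, prob=0.005163
UUUDUD: Ā=253.2203, payoff=42.2694, prob=0.018072
DDDUUD: Ā=94.3790, payoff=17.1232, prob=0.001475
UDDUUD: Ā=153.6402, payoff=27.8749, prob=0.005163
DUDUUD: Ā=144.2802, payoff=37.2349, prob=0.005163
UUDUUD: Ā=234.8747, payoff=60.6150, prob=0.018072
DDUUUD: Ā=136.2306, payoff=45.2845, prob=0.005163
UDUUUD: Ā=221.7707, payoff=73.7190, prob=0.018072
DUUUUD: Ā=212.4107, payoff=83.0790, prob=0.018072
UUUUUD: Ā=345.7849, payoff=135.2449, prob=0.063251
DDDDDU: Ā=67.8026, payoff=0.6916, prob=0.000421
UDDDDU: Ā=110.3763, payoff=1.1258, prob=0.001475
DUDDDU: Ā=101.0163, payoff=10.4858, prob=0.001475
UUDDDU: Ā=164.4452, payoff=17.0699, prob=0.005163
DDUDDU: Ā=92.9667, payoff=18.5354, prob=0.001475
UDUDDU: Ā=151.3412, payoff=30.1739, prob=0.005163
DUUDDU: Ā=141.9812, payoff=39.5339, prob=0.005163
UUUDDU: Ā=231.1322, payoff=64.3575, prob=0.018072
DDDUDU: Ā=86.0441, payoff=25.4581, prob=0.001475
UDDUDU: Ā=140.0718, payoff=41.4434, prob=0.005163
DUDUDU: Ā=130.7118, payoff=50.8034, prob=0.005163
UUDUDU: Ā=212.7866, payoff=82.7031, prob=0.018072
DDUUDU: Ā=122.6622, payoff=58.8530, prob=0.005163
UDUUDU: Ā=199.6826, payoff=95.8071, prob=0.018072
DUUUDU: Ā=190.3226, payoff=105.1671, prob=0.018072
UUUUDU: Ā=309.8275, payoff=171.2023, prob=0.063251
DDDDUU: Ā=80.0906, payoff=31.4115, prob=0.001475
UDDDUU: Ā=130.3800, payoff=51.1351, prob=0.005163
DUDDUU: Ā=121.0200, payoff=60.4951, prob=0.005163
UUDDUU: Ā=197.0094, payoff=98.4803, prob=0.018072
DDUDUU: Ā=112.9704, payoff=68.5447, prob=0.005163
UDUDUU: Ā=183.9054, payoff=111.5843, prob=0.018072
DUUDUU: Ā=174.5454, payoff=120.9443, prob=0.018072
UUUDUU: Ā=284.1436, payoff=196.8861, prob=0.063251
DDDUUU: Ā=106.0478, payoff=75.4673, prob=0.005163
UDDUUU: Ā=172.6359, payoff=122.8538, prob=0.018072
DUDUUU: Ā=163.2759, payoff=132.2138, prob=0.018072
UUDUUU: Ā=265.7980, payoff=215.2317, prob=0.063251
DDUUUU: Ā=155.2263, payoff=140.2634, prob=0.018072
UDUUUU: Ā=252.6940, payoff=228.3357, prob=0.063251
DUUUUU: Ā=243.3340, payoff=237.6957, prob=0.063251
UUUUUU: Ā=396.1252, payoff=386.9466, prob=0.221377
Price = Σ prob·payoff / R^6 = 188.581907 / 4.398047 = 42.8786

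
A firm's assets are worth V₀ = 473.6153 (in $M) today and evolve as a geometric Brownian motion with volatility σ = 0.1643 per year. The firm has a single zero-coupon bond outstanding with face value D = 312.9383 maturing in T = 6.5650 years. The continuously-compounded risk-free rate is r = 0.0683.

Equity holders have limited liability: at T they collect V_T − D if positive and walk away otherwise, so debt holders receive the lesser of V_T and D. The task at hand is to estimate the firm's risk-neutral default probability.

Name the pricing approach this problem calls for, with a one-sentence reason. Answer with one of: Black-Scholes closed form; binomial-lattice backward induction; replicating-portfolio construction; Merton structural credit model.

Key observation: the data describe a firm's assets (V₀ = 473.6153, GBM) and a single zero-coupon debt of face 312.9383, so credit quantities follow from equity-as-call in the structural model.

framework: Merton structural credit model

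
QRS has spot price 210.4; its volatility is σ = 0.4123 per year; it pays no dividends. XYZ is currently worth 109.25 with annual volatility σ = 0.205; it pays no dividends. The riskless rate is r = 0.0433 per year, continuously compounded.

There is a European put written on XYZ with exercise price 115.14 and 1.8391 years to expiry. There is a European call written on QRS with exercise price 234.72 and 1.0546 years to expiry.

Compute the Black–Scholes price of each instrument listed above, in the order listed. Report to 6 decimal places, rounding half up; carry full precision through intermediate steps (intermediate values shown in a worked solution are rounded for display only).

price(XYZ put K=115.14) = 10.510915
price(QRS call K=234.72) = 29.920551

[XYZ put K=115.14]
σ√T = 0.205·√1.8391 = 0.278008
d₁ = (ln(S/K) + (r+σ²/2)T) / (σ√T) = (ln(109.25/115.14) + (0.0433+0.205²/2)·1.8391) / 0.278008 = (-0.052510 + 0.118277) / 0.278008 = 0.236566
d₂ = d₁ − σ√T = 0.236566 − 0.278008 = -0.041441
e^{−rT} = 0.923455
N(−d₁) = 0.406497,  N(−d₂) = 0.516528
price = K·e^{−rT}·N(−d₂) − S·N(−d₁) = 54.920677 − 44.409763 = 10.510915
[QRS call K=234.72]
σ√T = 0.4123·√1.0546 = 0.423406
d₁ = (ln(S/K) + (r+σ²/2)T) / (σ√T) = (ln(210.4/234.72) + (0.0433+0.4123²/2)·1.0546) / 0.423406 = (-0.109383 + 0.135301) / 0.423406 = 0.061213
d₂ = d₁ − σ√T = 0.061213 − 0.423406 = -0.362194
e^{−rT} = 0.955363
N(d₁) = 0.524405,  N(d₂) = 0.358604
price = S·N(d₁) − K·e^{−rT}·N(d₂) = 110.334815 − 80.414264 = 29.920551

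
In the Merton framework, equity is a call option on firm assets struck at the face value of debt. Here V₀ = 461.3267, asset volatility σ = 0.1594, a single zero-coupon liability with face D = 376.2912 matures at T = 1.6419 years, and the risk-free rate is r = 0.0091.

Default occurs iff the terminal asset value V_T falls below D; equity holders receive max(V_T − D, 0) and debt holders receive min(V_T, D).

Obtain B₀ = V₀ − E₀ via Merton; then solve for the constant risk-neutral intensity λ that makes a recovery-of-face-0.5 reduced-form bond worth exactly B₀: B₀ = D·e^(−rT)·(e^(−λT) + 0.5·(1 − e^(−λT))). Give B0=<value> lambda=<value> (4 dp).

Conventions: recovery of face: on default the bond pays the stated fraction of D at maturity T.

B0=364.5913 lambda=0.0204

Equity is a call on the firm's assets struck at D = 376.2912:
d₁ = [ln(V₀/D) + (r + σ²/2)T] / (σ√T)
   = [ln(461.3267/376.2912) + (0.0091 + 0.5·0.1594²)·1.6419] / (0.1594·√1.6419)
   = [0.203743 + 0.035800] / 0.204250 = 1.172796
d₂ = d₁ − σ√T = 1.172796 − 0.204250 = 0.968547
N(d₁) = 0.879561,  N(d₂) = 0.833614,  e^(−rT) = 0.985170
E₀ = V₀·N(d₁) − D·e^(−rT)·N(d₂)
   = 461.3267·0.879561 − 376.2912·0.985170·0.833614 = 96.735354
B₀ = V₀ − E₀ = 461.3267 − 96.735354 = 364.591346
e^(−λT) = (B₀·e^(rT)/D − 0.5)/(1 − 0.5) = (364.5913·1.015053/376.2912 − 0.5)/0.5 = 0.96698548
λ = −ln(0.96698548)/1.6419 = 0.020447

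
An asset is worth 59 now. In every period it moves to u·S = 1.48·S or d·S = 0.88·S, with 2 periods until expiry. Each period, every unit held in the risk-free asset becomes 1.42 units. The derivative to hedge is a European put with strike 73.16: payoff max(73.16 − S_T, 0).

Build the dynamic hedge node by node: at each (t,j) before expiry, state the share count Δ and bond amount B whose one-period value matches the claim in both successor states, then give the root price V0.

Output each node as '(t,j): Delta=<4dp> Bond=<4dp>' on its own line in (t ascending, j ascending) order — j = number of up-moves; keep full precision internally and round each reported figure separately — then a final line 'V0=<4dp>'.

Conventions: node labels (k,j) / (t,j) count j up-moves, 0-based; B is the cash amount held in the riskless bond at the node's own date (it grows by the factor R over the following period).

(0,0): Delta=-0.0546 Bond=3.3605
(1,0): Delta=-0.8818 Bond=47.7185
(1,1): Delta=0.0000 Bond=0.0000
V0=0.1362

Since d<R<u, set p* = (R−d)/(u−d) = 0.9000; price each node as the discounted p*-expectation of its children.
Payoffs at expiry: V(2,0)=27.4704, V(2,1)=0.0000, V(2,2)=0.0000
Node (1,0) S=51.9200: V=(p*·0.0000+(1−p*)·27.4704)/1.42=1.9345; Δ=(0.0000−27.4704)/(76.8416−45.6896)=-0.8818; B=V−Δ·S=47.7185
Node (1,1) S=87.3200: V=(p*·0.0000+(1−p*)·0.0000)/1.42=0.0000; Δ=(0.0000−0.0000)/(129.2336−76.8416)=0.0000; B=V−Δ·S=0.0000
Node (0,0) S=59.0000: V=(p*·0.0000+(1−p*)·1.9345)/1.42=0.1362; Δ=(0.0000−1.9345)/(87.3200−51.9200)=-0.0546; B=V−Δ·S=3.3605
As a check, the time-0 holding Δ(0,0)·S0 + B(0,0) comes to 0.1362 — exactly V0.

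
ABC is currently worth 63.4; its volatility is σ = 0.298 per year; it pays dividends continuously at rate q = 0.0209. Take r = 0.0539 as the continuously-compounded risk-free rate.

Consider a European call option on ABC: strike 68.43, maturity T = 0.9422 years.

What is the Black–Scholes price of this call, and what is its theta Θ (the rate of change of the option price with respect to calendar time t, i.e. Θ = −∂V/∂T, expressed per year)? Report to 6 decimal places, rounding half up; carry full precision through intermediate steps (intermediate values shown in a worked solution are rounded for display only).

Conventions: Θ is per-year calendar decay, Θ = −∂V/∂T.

price = 5.963876
Θ = -4.501125

σ√T = 0.298·√0.9422 = 0.289260
d₁ = (ln(S/K) + (r−q+σ²/2)T) / (σ√T) = (ln(63.4/68.43) + (0.0539−0.0209+0.298²/2)·0.9422) / 0.289260 = (-0.076347 + 0.072928) / 0.289260 = -0.011821
d₂ = d₁ − σ√T = -0.011821 − 0.289260 = -0.301080
e^{−rT} = 0.950483
e^{−qT} = 0.980501
N(d₁) = 0.495284,  N(d₂) = 0.381677
Call price V = S·e^{−qT}·N(d₁) − K·e^{−rT}·N(d₂) = 30.788723 − 24.824846 = 5.963876
φ(d₁) = (1/√(2π))·e^{−d₁²/2} = 0.398914
Θ = −S·e^{−qT}·φ(d₁)·σ/(2√T) + q·S·e^{−qT}·N(d₁) − r·K·e^{−rT}·N(d₂) = −3.806550 + 0.643484 − 1.338059 = -4.501125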